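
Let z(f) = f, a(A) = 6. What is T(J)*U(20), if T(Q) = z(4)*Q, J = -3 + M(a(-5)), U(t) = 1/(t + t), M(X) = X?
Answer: 3/10 ≈ 0.30000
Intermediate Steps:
U(t) = 1/(2*t)
J = 3 (J = -3 + 6 = 3)
T(Q) = 4*Q
T(J)*U(20) = (4*3)*((½)/20) = 12*((½)*(1/20)) = 12*(1/40) = 3/10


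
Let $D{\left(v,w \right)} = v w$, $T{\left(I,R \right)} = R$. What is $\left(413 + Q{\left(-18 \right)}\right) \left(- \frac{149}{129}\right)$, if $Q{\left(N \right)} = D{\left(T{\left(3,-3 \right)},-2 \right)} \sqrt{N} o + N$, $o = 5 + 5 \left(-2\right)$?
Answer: $- \frac{58855}{129} + \frac{4470 i \sqrt{2}}{43} \approx -456.24 + 147.01 i$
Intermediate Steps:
$o = -5$ ($o = 5 - 10 = -5$)
$Q{\left(N \right)} = N - 30 \sqrt{N}$ ($Q{\left(N \right)} = \left(-3\right) \left(-2\right) \sqrt{N} \left(-5\right) + N = 6 \sqrt{N} \left(-5\right) + N = - 30 \sqrt{N} + N = N - 30 \sqrt{N}$)
$\left(413 + Q{\left(-18 \right)}\right) \left(- \frac{149}{129}\right) = \left(413 - \left(18 + 30 \sqrt{-18}\right)\right) \left(- \frac{149}{129}\right) = \left(413 - \left(18 + 30 \cdot 3 i \sqrt{2}\right)\right) \left(\left(-149\right) \frac{1}{129}\right) = \left(413 - \left(18 + 90 i \sqrt{2}\right)\right) \left(- \frac{149}{129}\right) = \left(395 - 90 i \sqrt{2}\right) \left(- \frac{149}{129}\right) = - \frac{58855}{129} + \frac{4470 i \sqrt{2}}{43}$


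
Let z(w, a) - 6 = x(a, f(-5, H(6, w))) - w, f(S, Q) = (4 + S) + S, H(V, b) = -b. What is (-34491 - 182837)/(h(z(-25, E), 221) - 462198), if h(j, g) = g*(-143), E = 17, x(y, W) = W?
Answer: 217328/493801 ≈ 0.44011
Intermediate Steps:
f(S, Q) = 4 + 2*S
z(w, a) = -w (z(w, a) = 6 + ((4 + 2*(-5)) - w) = 6 + ((4 - 10) - w) = 6 + (-6 - w) = -w)
h(j, g) = -143*g
(-34491 - 182837)/(h(z(-25, E), 221) - 462198) = (-34491 - 182837)/(-143*221 - 462198) = -217328/(-31603 - 462198) = -217328/(-493801) = -217328*(-1/493801) = 217328/493801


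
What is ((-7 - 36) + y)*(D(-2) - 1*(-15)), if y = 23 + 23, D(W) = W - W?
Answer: 45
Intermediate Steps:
D(W) = 0
y = 46
((-7 - 36) + y)*(D(-2) - 1*(-15)) = ((-7 - 36) + 46)*(0 - 1*(-15)) = (-43 + 46)*(0 + 15) = 3*15 = 45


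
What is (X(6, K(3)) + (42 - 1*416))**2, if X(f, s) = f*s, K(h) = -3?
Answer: 153664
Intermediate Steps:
(X(6, K(3)) + (42 - 1*416))**2 = (6*(-3) + (42 - 1*416))**2 = (-18 + (42 - 416))**2 = (-18 - 374)**2 = (-392)**2 = 153664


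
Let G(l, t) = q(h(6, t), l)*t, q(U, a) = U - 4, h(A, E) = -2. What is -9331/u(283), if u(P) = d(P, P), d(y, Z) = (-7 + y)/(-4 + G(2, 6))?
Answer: 93310/69 ≈ 1352.3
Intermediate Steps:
q(U, a) = -4 + U
G(l, t) = -6*t (G(l, t) = (-4 - 2)*t = -6*t)
d(y, Z) = 7/40 - y/40 (d(y, Z) = (-7 + y)/(-4 - 6*6) = (-7 + y)/(-4 - 36) = (-7 + y)/(-40) = (-7 + y)*(-1/40) = 7/40 - y/40)
u(P) = 7/40 - P/40
-9331/u(283) = -9331/(7/40 - 1/40*283) = -9331/(7/40 - 283/40) = -9331/(-69/10) = -9331*(-10/69) = 93310/69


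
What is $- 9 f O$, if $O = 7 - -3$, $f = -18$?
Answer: $1620$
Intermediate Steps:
$O = 10$ ($O = 7 + 3 = 10$)
$- 9 f O = \left(-9\right) \left(-18\right) 10 = 162 \cdot 10 = 1620$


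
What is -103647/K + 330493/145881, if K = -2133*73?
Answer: 2465957872/841295727 ≈ 2.9311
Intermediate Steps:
K = -155709
-103647/K + 330493/145881 = -103647/(-155709) + 330493/145881 = -103647*(-1/155709) + 330493*(1/145881) = 34549/51903 + 330493/145881 = 2465957872/841295727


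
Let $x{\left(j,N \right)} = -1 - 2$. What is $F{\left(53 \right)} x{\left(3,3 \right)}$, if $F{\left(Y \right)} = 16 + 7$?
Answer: $-69$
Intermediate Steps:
$F{\left(Y \right)} = 23$
$x{\left(j,N \right)} = -3$
$F{\left(53 \right)} x{\left(3,3 \right)} = 23 \left(-3\right) = -69$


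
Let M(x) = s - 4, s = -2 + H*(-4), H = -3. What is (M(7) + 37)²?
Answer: 1849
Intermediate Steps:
s = 10 (s = -2 - 3*(-4) = -2 + 12 = 10)
M(x) = 6 (M(x) = 10 - 4 = 6)
(M(7) + 37)² = (6 + 37)² = 43² = 1849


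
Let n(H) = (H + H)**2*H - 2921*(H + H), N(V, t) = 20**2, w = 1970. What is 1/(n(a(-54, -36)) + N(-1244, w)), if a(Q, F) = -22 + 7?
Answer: 1/74530 ≈ 1.3417e-5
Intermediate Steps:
a(Q, F) = -15
N(V, t) = 400
n(H) = -5842*H + 4*H**3 (n(H) = (2*H)**2*H - 5842*H = (4*H**2)*H - 5842*H = 4*H**3 - 5842*H = -5842*H + 4*H**3)
1/(n(a(-54, -36)) + N(-1244, w)) = 1/((-5842*(-15) + 4*(-15)**3) + 400) = 1/((87630 + 4*(-3375)) + 400) = 1/((87630 - 13500) + 400) = 1/(74130 + 400) = 1/74530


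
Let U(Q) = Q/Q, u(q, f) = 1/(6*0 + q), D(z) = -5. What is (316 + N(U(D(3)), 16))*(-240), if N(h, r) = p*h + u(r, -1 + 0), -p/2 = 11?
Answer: -70575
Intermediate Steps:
u(q, f) = 1/q (u(q, f) = 1/(0 + q) = 1/q)
p = -22 (p = -2*11 = -22)
U(Q) = 1
N(h, r) = 1/r - 22*h (N(h, r) = -22*h + 1/r = 1/r - 22*h)
(316 + N(U(D(3)), 16))*(-240) = (316 + (1/16 - 22*1))*(-240) = (316 + (1/16 - 22))*(-240) = (316 - 351/16)*(-240) = (4705/16)*(-240) = -70575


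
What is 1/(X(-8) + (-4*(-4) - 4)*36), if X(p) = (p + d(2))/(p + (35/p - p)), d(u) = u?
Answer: 35/15168 ≈ 0.0023075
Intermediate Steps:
X(p) = p*(2 + p)/35 (X(p) = (p + 2)/(p + (35/p - p)) = (2 + p)/(p + (-p + 35/p)) = (2 + p)/((35/p)) = (2 + p)*(p/35) = p*(2 + p)/35)
1/(X(-8) + (-4*(-4) - 4)*36) = 1/((1/35)*(-8)*(2 - 8) + (-4*(-4) - 4)*36) = 1/((1/35)*(-8)*(-6) + (16 - 4)*36) = 1/(48/35 + 12*36) = 1/(48/35 + 432) = 1/(15168/35) = 35/15168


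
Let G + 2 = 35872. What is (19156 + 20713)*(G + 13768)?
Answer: 1979017422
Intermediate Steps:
G = 35870 (G = -2 + 35872 = 35870)
(19156 + 20713)*(G + 13768) = (19156 + 20713)*(35870 + 13768) = 39869*49638 = 1979017422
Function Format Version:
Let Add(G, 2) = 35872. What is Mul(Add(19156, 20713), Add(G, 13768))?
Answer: 1979017422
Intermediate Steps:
G = 35870 (G = Add(-2, 35872) = 35870)
Mul(Add(19156, 20713), Add(G, 13768)) = Mul(Add(19156, 20713), Add(35870, 13768)) = Mul(39869, 49638) = 1979017422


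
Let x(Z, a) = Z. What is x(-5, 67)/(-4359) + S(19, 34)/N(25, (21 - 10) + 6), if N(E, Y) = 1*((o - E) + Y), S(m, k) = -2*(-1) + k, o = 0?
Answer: -39221/8718 ≈ -4.4989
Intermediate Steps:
S(m, k) = 2 + k
N(E, Y) = Y - E (N(E, Y) = 1*((0 - E) + Y) = 1*(-E + Y) = 1*(Y - E) = Y - E)
x(-5, 67)/(-4359) + S(19, 34)/N(25, (21 - 10) + 6) = -5/(-4359) + (2 + 34)/(((21 - 10) + 6) - 1*25) = -5*(-1/4359) + 36/((11 + 6) - 25) = 5/4359 + 36/(17 - 25) = 5/4359 + 36/(-8) = 5/4359 + 36*(-⅛) = 5/4359 - 9/2 = -39221/8718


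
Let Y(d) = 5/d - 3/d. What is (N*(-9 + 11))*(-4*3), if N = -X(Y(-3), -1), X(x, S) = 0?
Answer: 0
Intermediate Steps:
Y(d) = 2/d
N = 0 (N = -1*0 = 0)
(N*(-9 + 11))*(-4*3) = (0*(-9 + 11))*(-4*3) = (0*2)*(-12) = 0*(-12) = 0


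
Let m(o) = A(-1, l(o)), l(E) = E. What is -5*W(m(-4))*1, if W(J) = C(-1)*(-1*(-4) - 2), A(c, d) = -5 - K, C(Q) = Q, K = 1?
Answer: 10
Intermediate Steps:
A(c, d) = -6 (A(c, d) = -5 - 1*1 = -5 - 1 = -6)
m(o) = -6
W(J) = -2 (W(J) = -(-1*(-4) - 2) = -(4 - 2) = -1*2 = -2)
-5*W(m(-4))*1 = -5*(-2)*1 = 10*1 = 10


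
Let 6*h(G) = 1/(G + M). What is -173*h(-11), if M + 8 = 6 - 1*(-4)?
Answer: 173/54 ≈ 3.2037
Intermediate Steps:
M = 2 (M = -8 + (6 - 1*(-4)) = -8 + (6 + 4) = -8 + 10 = 2)
h(G) = 1/(6*(2 + G)) (h(G) = 1/(6*(G + 2)) = 1/(6*(2 + G)))
-173*h(-11) = -173/(6*(2 - 11)) = -173/(6*(-9)) = -173*(-1)/(6*9) = -173*(-1/54) = 173/54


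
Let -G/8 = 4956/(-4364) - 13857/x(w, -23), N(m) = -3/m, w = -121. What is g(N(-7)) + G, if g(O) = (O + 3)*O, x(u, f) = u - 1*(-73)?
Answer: -245798641/106918 ≈ -2298.9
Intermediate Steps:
x(u, f) = 73 + u (x(u, f) = u + 73 = 73 + u)
G = -5019505/2182 (G = -8*(4956/(-4364) - 13857/(73 - 121)) = -8*(4956*(-1/4364) - 13857/(-48)) = -8*(-1239/1091 - 13857*(-1/48)) = -8*(-1239/1091 + 4619/16) = -8*5019505/17456 = -5019505/2182 ≈ -2300.4)
g(O) = O*(3 + O) (g(O) = (3 + O)*O = O*(3 + O))
g(N(-7)) + G = (-3/(-7))*(3 - 3/(-7)) - 5019505/2182 = (-3*(-⅐))*(3 - 3*(-⅐)) - 5019505/2182 = 3*(3 + 3/7)/7 - 5019505/2182 = (3/7)*(24/7) - 5019505/2182 = 72/49 - 5019505/2182 = -245798641/106918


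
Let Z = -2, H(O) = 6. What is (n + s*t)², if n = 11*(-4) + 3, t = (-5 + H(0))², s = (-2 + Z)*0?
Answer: 1681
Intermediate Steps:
s = 0 (s = (-2 - 2)*0 = -4*0 = 0)
t = 1 (t = (-5 + 6)² = 1² = 1)
n = -41 (n = -44 + 3 = -41)
(n + s*t)² = (-41 + 0*1)² = (-41 + 0)² = (-41)² = 1681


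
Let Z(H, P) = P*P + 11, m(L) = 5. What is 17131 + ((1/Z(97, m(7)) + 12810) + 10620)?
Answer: 1460197/36 ≈ 40561.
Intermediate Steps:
Z(H, P) = 11 + P² (Z(H, P) = P² + 11 = 11 + P²)
17131 + ((1/Z(97, m(7)) + 12810) + 10620) = 17131 + ((1/(11 + 5²) + 12810) + 10620) = 17131 + ((1/(11 + 25) + 12810) + 10620) = 17131 + ((1/36 + 12810) + 10620) = 17131 + (461161/36 + 10620) = 17131 + 843481/36 = 1460197/36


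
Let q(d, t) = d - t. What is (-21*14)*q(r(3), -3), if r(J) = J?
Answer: -1764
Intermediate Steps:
(-21*14)*q(r(3), -3) = (-21*14)*(3 - 1*(-3)) = -294*(3 + 3) = -294*6 = -1764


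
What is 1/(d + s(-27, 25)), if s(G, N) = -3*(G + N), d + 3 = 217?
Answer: 1/220 ≈ 0.0045455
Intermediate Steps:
d = 214 (d = -3 + 217 = 214)
s(G, N) = -3*G - 3*N
1/(d + s(-27, 25)) = 1/(214 + (-3*(-27) - 3*25)) = 1/(214 + (81 - 75)) = 1/(214 + 6) = 1/220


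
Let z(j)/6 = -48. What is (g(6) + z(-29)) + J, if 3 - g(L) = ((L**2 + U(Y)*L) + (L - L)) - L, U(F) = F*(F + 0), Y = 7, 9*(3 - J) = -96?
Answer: -1786/3 ≈ -595.33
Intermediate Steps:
J = 41/3 (J = 3 - 1/9*(-96) = 3 + 32/3 = 41/3 ≈ 13.667)
z(j) = -288 (z(j) = 6*(-48) = -288)
U(F) = F**2 (U(F) = F*F = F**2)
g(L) = 3 - L**2 - 48*L (g(L) = 3 - (((L**2 + 7**2*L) + (L - L)) - L) = 3 - (((L**2 + 49*L) + 0) - L) = 3 - ((L**2 + 49*L) - L) = 3 - (L**2 + 48*L) = 3 + (-L**2 - 48*L) = 3 - L**2 - 48*L)
(g(6) + z(-29)) + J = ((3 - 1*6**2 - 48*6) - 288) + 41/3 = ((3 - 1*36 - 288) - 288) + 41/3 = ((3 - 36 - 288) - 288) + 41/3 = (-321 - 288) + 41/3 = -609 + 41/3 = -1786/3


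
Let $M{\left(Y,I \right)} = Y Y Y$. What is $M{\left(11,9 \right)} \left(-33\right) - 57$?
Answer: $-43980$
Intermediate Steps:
$M{\left(Y,I \right)} = Y^{3}$ ($M{\left(Y,I \right)} = Y Y^{2} = Y^{3}$)
$M{\left(11,9 \right)} \left(-33\right) - 57 = 11^{3} \left(-33\right) - 57 = 1331 \left(-33\right) - 57 = -43923 - 57 = -43980$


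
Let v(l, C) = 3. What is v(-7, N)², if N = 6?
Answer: 9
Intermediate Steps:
v(-7, N)² = 3² = 9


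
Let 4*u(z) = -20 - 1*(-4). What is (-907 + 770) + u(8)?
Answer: -141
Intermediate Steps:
u(z) = -4 (u(z) = (-20 - 1*(-4))/4 = (-20 + 4)/4 = (¼)*(-16) = -4)
(-907 + 770) + u(8) = (-907 + 770) - 4 = -137 - 4 = -141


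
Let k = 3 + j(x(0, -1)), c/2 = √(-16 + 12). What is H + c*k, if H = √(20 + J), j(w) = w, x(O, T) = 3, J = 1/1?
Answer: √21 + 24*I ≈ 4.5826 + 24.0*I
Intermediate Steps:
J = 1
H = √21 (H = √(20 + 1) = √21 ≈ 4.5826)
c = 4*I (c = 2*√(-16 + 12) = 2*√(-4) = 2*(2*I) = 4*I ≈ 4.0*I)
k = 6 (k = 3 + 3 = 6)
H + c*k = √21 + (4*I)*6 = √21 + 24*I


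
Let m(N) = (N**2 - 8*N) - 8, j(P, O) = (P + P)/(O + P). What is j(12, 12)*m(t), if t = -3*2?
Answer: 76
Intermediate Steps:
j(P, O) = 2*P/(O + P) (j(P, O) = (2*P)/(O + P) = 2*P/(O + P))
t = -6
m(N) = -8 + N**2 - 8*N
j(12, 12)*m(t) = (2*12/(12 + 12))*(-8 + (-6)**2 - 8*(-6)) = (2*12/24)*(-8 + 36 + 48) = (2*12*(1/24))*76 = 1*76 = 76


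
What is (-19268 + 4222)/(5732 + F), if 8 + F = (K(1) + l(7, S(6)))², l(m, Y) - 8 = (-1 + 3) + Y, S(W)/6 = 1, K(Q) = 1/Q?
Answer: -15046/6013 ≈ -2.5022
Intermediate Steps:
S(W) = 6 (S(W) = 6*1 = 6)
l(m, Y) = 10 + Y (l(m, Y) = 8 + ((-1 + 3) + Y) = 8 + (2 + Y) = 10 + Y)
F = 281 (F = -8 + (1/1 + (10 + 6))² = -8 + (1 + 16)² = -8 + 17² = -8 + 289 = 281)
(-19268 + 4222)/(5732 + F) = (-19268 + 4222)/(5732 + 281) = -15046/6013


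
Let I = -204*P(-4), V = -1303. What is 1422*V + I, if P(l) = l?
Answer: -1852050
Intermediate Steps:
I = 816 (I = -204*(-4) = 816)
1422*V + I = 1422*(-1303) + 816 = -1852866 + 816 = -1852050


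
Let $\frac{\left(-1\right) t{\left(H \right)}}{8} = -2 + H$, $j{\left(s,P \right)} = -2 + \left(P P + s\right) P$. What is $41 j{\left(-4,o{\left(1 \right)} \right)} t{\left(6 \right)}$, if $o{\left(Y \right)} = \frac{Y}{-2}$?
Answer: $164$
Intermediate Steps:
$o{\left(Y \right)} = - \frac{Y}{2}$ ($o{\left(Y \right)} = Y \left(- \frac{1}{2}\right) = - \frac{Y}{2}$)
$j{\left(s,P \right)} = -2 + P \left(s + P^{2}\right)$ ($j{\left(s,P \right)} = -2 + \left(P^{2} + s\right) P = -2 + \left(s + P^{2}\right) P = -2 + P \left(s + P^{2}\right)$)
$t{\left(H \right)} = 16 - 8 H$ ($t{\left(H \right)} = - 8 \left(-2 + H\right) = 16 - 8 H$)
$41 j{\left(-4,o{\left(1 \right)} \right)} t{\left(6 \right)} = 41 \left(-2 + \left(\left(- \frac{1}{2}\right) 1\right)^{3} + \left(- \frac{1}{2}\right) 1 \left(-4\right)\right) \left(16 - 48\right) = 41 \left(-2 + \left(- \frac{1}{2}\right)^{3} - -2\right) \left(16 - 48\right) = 41 \left(-2 - \frac{1}{8} + 2\right) \left(-32\right) = 41 \left(- \frac{1}{8}\right) \left(-32\right) = \left(- \frac{41}{8}\right) \left(-32\right) = 164$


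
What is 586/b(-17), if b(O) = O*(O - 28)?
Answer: 586/765 ≈ 0.76601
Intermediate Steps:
b(O) = O*(-28 + O)
586/b(-17) = 586/((-17*(-28 - 17))) = 586/((-17*(-45))) = 586/765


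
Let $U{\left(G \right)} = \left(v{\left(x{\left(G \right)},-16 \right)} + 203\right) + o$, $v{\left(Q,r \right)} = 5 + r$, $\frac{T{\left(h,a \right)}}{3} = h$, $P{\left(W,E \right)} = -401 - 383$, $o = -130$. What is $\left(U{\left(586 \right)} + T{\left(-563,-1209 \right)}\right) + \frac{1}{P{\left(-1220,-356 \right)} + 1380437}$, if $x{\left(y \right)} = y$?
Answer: $- \frac{2244695430}{1379653} \approx -1627.0$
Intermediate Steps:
$P{\left(W,E \right)} = -784$
$T{\left(h,a \right)} = 3 h$
$U{\left(G \right)} = 62$ ($U{\left(G \right)} = \left(\left(5 - 16\right) + 203\right) - 130 = \left(-11 + 203\right) - 130 = 192 - 130 = 62$)
$\left(U{\left(586 \right)} + T{\left(-563,-1209 \right)}\right) + \frac{1}{P{\left(-1220,-356 \right)} + 1380437} = \left(62 + 3 \left(-563\right)\right) + \frac{1}{-784 + 1380437} = \left(62 - 1689\right) + \frac{1}{1379653} = -1627 + \frac{1}{1379653} = - \frac{2244695430}{1379653}$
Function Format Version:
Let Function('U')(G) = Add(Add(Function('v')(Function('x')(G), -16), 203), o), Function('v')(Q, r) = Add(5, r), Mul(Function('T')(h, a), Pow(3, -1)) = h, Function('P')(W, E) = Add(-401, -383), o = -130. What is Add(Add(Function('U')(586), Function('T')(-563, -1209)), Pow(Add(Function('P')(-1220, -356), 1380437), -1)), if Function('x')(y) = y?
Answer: Rational(-2244695430, 1379653) ≈ -1627.0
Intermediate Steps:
Function('P')(W, E) = -784
Function('T')(h, a) = Mul(3, h)
Function('U')(G) = 62 (Function('U')(G) = Add(Add(Add(5, -16), 203), -130) = Add(Add(-11, 203), -130) = Add(192, -130) = 62)
Add(Add(Function('U')(586), Function('T')(-563, -1209)), Pow(Add(Function('P')(-1220, -356), 1380437), -1)) = Add(Add(62, Mul(3, -563)), Pow(Add(-784, 1380437), -1)) = Add(Add(62, -1689), Pow(1379653, -1)) = Add(-1627, Rational(1, 1379653)) = Rational(-2244695430, 1379653)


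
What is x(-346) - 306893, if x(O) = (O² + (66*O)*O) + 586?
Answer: 7714665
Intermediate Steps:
x(O) = 586 + 67*O² (x(O) = (O² + 66*O²) + 586 = 67*O² + 586 = 586 + 67*O²)
x(-346) - 306893 = (586 + 67*(-346)²) - 306893 = (586 + 67*119716) - 306893 = (586 + 8020972) - 306893 = 8021558 - 306893 = 7714665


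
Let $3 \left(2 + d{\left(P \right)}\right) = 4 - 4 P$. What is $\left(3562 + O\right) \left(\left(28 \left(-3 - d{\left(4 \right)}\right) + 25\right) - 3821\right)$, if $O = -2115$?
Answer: $-5371264$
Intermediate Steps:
$d{\left(P \right)} = - \frac{2}{3} - \frac{4 P}{3}$ ($d{\left(P \right)} = -2 + \frac{4 - 4 P}{3} = -2 - \left(- \frac{4}{3} + \frac{4 P}{3}\right) = - \frac{2}{3} - \frac{4 P}{3}$)
$\left(3562 + O\right) \left(\left(28 \left(-3 - d{\left(4 \right)}\right) + 25\right) - 3821\right) = \left(3562 - 2115\right) \left(\left(28 \left(-3 - \left(- \frac{2}{3} - \frac{16}{3}\right)\right) + 25\right) - 3821\right) = 1447 \left(\left(28 \left(-3 - \left(- \frac{2}{3} - \frac{16}{3}\right)\right) + 25\right) - 3821\right) = 1447 \left(\left(28 \left(-3 - -6\right) + 25\right) - 3821\right) = 1447 \left(\left(28 \left(-3 + 6\right) + 25\right) - 3821\right) = 1447 \left(\left(28 \cdot 3 + 25\right) - 3821\right) = 1447 \left(\left(84 + 25\right) - 3821\right) = 1447 \left(109 - 3821\right) = 1447 \left(-3712\right) = -5371264$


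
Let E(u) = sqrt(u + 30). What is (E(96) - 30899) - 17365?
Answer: -48264 + 3*sqrt(14) ≈ -48253.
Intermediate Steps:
E(u) = sqrt(30 + u)
(E(96) - 30899) - 17365 = (sqrt(30 + 96) - 30899) - 17365 = (sqrt(126) - 30899) - 17365 = (3*sqrt(14) - 30899) - 17365 = (-30899 + 3*sqrt(14)) - 17365 = -48264 + 3*sqrt(14)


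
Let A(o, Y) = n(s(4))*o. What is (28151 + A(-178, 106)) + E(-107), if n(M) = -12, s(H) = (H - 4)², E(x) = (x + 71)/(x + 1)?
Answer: 1605229/53 ≈ 30287.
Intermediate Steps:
E(x) = (71 + x)/(1 + x)
s(H) = (-4 + H)²
A(o, Y) = -12*o
(28151 + A(-178, 106)) + E(-107) = (28151 - 12*(-178)) + (71 - 107)/(1 - 107) = (28151 + 2136) - 36/(-106) = 30287 - 1/106*(-36) = 30287 + 18/53 = 1605229/53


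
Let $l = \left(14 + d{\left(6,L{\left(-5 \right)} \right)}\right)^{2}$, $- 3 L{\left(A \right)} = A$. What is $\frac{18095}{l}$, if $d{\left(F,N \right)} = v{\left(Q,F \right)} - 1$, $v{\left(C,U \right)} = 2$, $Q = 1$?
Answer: $\frac{3619}{45} \approx 80.422$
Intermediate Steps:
$L{\left(A \right)} = - \frac{A}{3}$
$d{\left(F,N \right)} = 1$ ($d{\left(F,N \right)} = 2 - 1 = 1$)
$l = 225$ ($l = \left(14 + 1\right)^{2} = 15^{2} = 225$)
$\frac{18095}{l} = \frac{18095}{225} = 18095 \cdot \frac{1}{225} = \frac{3619}{45}$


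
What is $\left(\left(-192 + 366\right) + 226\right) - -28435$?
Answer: $28835$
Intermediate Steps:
$\left(\left(-192 + 366\right) + 226\right) - -28435 = \left(174 + 226\right) + 28435 = 400 + 28435 = 28835$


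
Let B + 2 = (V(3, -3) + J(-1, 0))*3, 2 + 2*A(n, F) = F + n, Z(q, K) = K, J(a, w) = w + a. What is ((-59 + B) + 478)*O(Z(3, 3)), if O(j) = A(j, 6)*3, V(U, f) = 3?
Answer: 8883/2 ≈ 4441.5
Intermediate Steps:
J(a, w) = a + w
A(n, F) = -1 + F/2 + n/2 (A(n, F) = -1 + (F + n)/2 = -1 + (F/2 + n/2) = -1 + F/2 + n/2)
B = 4 (B = -2 + (3 + (-1 + 0))*3 = -2 + (3 - 1)*3 = -2 + 2*3 = -2 + 6 = 4)
O(j) = 6 + 3*j/2 (O(j) = (-1 + (½)*6 + j/2)*3 = (-1 + 3 + j/2)*3 = (2 + j/2)*3 = 6 + 3*j/2)
((-59 + B) + 478)*O(Z(3, 3)) = ((-59 + 4) + 478)*(6 + (3/2)*3) = (-55 + 478)*(6 + 9/2) = 423*(21/2) = 8883/2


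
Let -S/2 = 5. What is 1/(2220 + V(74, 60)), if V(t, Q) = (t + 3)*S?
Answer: 1/1450 ≈ 0.00068966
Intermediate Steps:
S = -10 (S = -2*5 = -10)
V(t, Q) = -30 - 10*t (V(t, Q) = (t + 3)*(-10) = (3 + t)*(-10) = -30 - 10*t)
1/(2220 + V(74, 60)) = 1/(2220 + (-30 - 10*74)) = 1/(2220 + (-30 - 740)) = 1/(2220 - 770) = 1/1450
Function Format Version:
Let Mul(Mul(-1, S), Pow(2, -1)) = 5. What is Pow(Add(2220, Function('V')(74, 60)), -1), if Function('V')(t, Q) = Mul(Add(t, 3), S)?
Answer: Rational(1, 1450) ≈ 0.00068966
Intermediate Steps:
S = -10 (S = Mul(-2, 5) = -10)
Function('V')(t, Q) = Add(-30, Mul(-10, t)) (Function('V')(t, Q) = Mul(Add(t, 3), -10) = Mul(Add(3, t), -10) = Add(-30, Mul(-10, t)))
Pow(Add(2220, Function('V')(74, 60)), -1) = Pow(Add(2220, Add(-30, Mul(-10, 74))), -1) = Pow(Add(2220, Add(-30, -740)), -1) = Pow(Add(2220, -770), -1) = Pow(1450, -1) = Rational(1, 1450)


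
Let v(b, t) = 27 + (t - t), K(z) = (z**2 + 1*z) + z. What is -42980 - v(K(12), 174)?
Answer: -43007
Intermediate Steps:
K(z) = z**2 + 2*z (K(z) = (z**2 + z) + z = (z + z**2) + z = z**2 + 2*z)
v(b, t) = 27 (v(b, t) = 27 + 0 = 27)
-42980 - v(K(12), 174) = -42980 - 1*27 = -42980 - 27 = -43007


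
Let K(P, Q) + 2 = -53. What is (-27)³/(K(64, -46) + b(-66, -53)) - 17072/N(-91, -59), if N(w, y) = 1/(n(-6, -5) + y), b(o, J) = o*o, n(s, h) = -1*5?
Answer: 4699287325/4301 ≈ 1.0926e+6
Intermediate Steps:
n(s, h) = -5
K(P, Q) = -55 (K(P, Q) = -2 - 53 = -55)
b(o, J) = o²
N(w, y) = 1/(-5 + y)
(-27)³/(K(64, -46) + b(-66, -53)) - 17072/N(-91, -59) = (-27)³/(-55 + (-66)²) - 17072/(1/(-5 - 59)) = -19683/(-55 + 4356) - 17072/(1/(-64)) = -19683/4301 - 17072/(-1/64) = -19683*1/4301 - 17072*(-64) = -19683/4301 + 1092608 = 4699287325/4301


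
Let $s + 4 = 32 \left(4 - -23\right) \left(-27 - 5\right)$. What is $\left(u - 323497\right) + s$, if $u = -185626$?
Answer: $-536775$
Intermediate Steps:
$s = -27652$ ($s = -4 + 32 \left(4 - -23\right) \left(-27 - 5\right) = -4 + 32 \left(4 + 23\right) \left(-32\right) = -4 + 32 \cdot 27 \left(-32\right) = -4 + 864 \left(-32\right) = -4 - 27648 = -27652$)
$\left(u - 323497\right) + s = \left(-185626 - 323497\right) - 27652 = -509123 - 27652 = -536775$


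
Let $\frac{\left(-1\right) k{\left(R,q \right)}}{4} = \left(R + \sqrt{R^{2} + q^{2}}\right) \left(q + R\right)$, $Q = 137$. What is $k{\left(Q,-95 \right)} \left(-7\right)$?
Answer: $161112 + 1176 \sqrt{27794} \approx 3.5717 \cdot 10^{5}$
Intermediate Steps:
$k{\left(R,q \right)} = - 4 \left(R + q\right) \left(R + \sqrt{R^{2} + q^{2}}\right)$ ($k{\left(R,q \right)} = - 4 \left(R + \sqrt{R^{2} + q^{2}}\right) \left(q + R\right) = - 4 \left(R + \sqrt{R^{2} + q^{2}}\right) \left(R + q\right) = - 4 \left(R + q\right) \left(R + \sqrt{R^{2} + q^{2}}\right)$)
$k{\left(Q,-95 \right)} \left(-7\right) = \left(- 4 \cdot 137^{2} - 548 \left(-95\right) - 548 \sqrt{137^{2} + \left(-95\right)^{2}} - - 380 \sqrt{137^{2} + \left(-95\right)^{2}}\right) \left(-7\right) = \left(\left(-4\right) 18769 + 52060 - 548 \sqrt{18769 + 9025} - - 380 \sqrt{18769 + 9025}\right) \left(-7\right) = \left(-75076 + 52060 - 548 \sqrt{27794} - - 380 \sqrt{27794}\right) \left(-7\right) = \left(-75076 + 52060 - 548 \sqrt{27794} + 380 \sqrt{27794}\right) \left(-7\right) = \left(-23016 - 168 \sqrt{27794}\right) \left(-7\right) = 161112 + 1176 \sqrt{27794}$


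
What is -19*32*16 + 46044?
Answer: 36316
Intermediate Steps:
-19*32*16 + 46044 = -608*16 + 46044 = -9728 + 46044 = 36316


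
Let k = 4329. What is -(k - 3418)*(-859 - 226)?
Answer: 988435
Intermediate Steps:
-(k - 3418)*(-859 - 226) = -(4329 - 3418)*(-859 - 226) = -911*(-1085) = -1*(-988435) = 988435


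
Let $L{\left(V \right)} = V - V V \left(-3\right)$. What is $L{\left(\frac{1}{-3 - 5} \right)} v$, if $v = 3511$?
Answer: $- \frac{17555}{64} \approx -274.3$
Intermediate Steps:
$L{\left(V \right)} = V + 3 V^{2}$ ($L{\left(V \right)} = V - V^{2} \left(-3\right) = V - - 3 V^{2} = V + 3 V^{2}$)
$L{\left(\frac{1}{-3 - 5} \right)} v = \frac{1 + \frac{3}{-3 - 5}}{-3 - 5} \cdot 3511 = \frac{1 + \frac{3}{-8}}{-8} \cdot 3511 = - \frac{1 + 3 \left(- \frac{1}{8}\right)}{8} \cdot 3511 = - \frac{1 - \frac{3}{8}}{8} \cdot 3511 = \left(- \frac{1}{8}\right) \frac{5}{8} \cdot 3511 = \left(- \frac{5}{64}\right) 3511 = - \frac{17555}{64}$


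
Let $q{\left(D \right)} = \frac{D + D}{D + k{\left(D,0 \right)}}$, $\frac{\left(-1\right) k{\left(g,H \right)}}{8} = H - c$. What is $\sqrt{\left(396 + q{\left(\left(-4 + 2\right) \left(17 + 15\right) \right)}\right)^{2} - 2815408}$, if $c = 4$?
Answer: $28 i \sqrt{3387} \approx 1629.5 i$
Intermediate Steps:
$k{\left(g,H \right)} = 32 - 8 H$ ($k{\left(g,H \right)} = - 8 \left(H - 4\right) = - 8 \left(-4 + H\right) = 32 - 8 H$)
$q{\left(D \right)} = \frac{2 D}{32 + D}$ ($q{\left(D \right)} = \frac{D + D}{D + \left(32 - 0\right)} = \frac{2 D}{D + \left(32 + 0\right)} = \frac{2 D}{D + 32} = \frac{2 D}{32 + D}$)
$\sqrt{\left(396 + q{\left(\left(-4 + 2\right) \left(17 + 15\right) \right)}\right)^{2} - 2815408} = \sqrt{\left(396 + \frac{2 \left(-4 + 2\right) \left(17 + 15\right)}{32 + \left(-4 + 2\right) \left(17 + 15\right)}\right)^{2} - 2815408} = \sqrt{\left(396 + \frac{2 \left(\left(-2\right) 32\right)}{32 - 64}\right)^{2} - 2815408} = \sqrt{\left(396 + 2 \left(-64\right) \frac{1}{32 - 64}\right)^{2} - 2815408} = \sqrt{\left(396 + 2 \left(-64\right) \frac{1}{-32}\right)^{2} - 2815408} = \sqrt{\left(396 + 2 \left(-64\right) \left(- \frac{1}{32}\right)\right)^{2} - 2815408} = \sqrt{\left(396 + 4\right)^{2} - 2815408} = \sqrt{400^{2} - 2815408} = \sqrt{160000 - 2815408} = \sqrt{-2655408} = 28 i \sqrt{3387}$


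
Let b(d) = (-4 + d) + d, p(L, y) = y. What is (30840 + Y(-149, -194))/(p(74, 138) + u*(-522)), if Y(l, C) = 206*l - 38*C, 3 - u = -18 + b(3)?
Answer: -1253/1630 ≈ -0.76871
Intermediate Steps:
b(d) = -4 + 2*d
u = 19 (u = 3 - (-18 + (-4 + 2*3)) = 3 - (-18 + (-4 + 6)) = 3 - (-18 + 2) = 3 - 1*(-16) = 3 + 16 = 19)
Y(l, C) = -38*C + 206*l
(30840 + Y(-149, -194))/(p(74, 138) + u*(-522)) = (30840 + (-38*(-194) + 206*(-149)))/(138 + 19*(-522)) = (30840 + (7372 - 30694))/(138 - 9918) = (30840 - 23322)/(-9780) = 7518*(-1/9780) = -1253/1630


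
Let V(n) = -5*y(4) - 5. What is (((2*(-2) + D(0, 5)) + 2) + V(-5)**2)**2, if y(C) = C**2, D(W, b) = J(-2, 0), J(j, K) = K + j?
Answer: 52142841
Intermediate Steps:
D(W, b) = -2 (D(W, b) = 0 - 2 = -2)
V(n) = -85 (V(n) = -5*4**2 - 5 = -5*16 - 5 = -80 - 5 = -85)
(((2*(-2) + D(0, 5)) + 2) + V(-5)**2)**2 = (((2*(-2) - 2) + 2) + (-85)**2)**2 = (((-4 - 2) + 2) + 7225)**2 = ((-6 + 2) + 7225)**2 = (-4 + 7225)**2 = 7221**2 = 52142841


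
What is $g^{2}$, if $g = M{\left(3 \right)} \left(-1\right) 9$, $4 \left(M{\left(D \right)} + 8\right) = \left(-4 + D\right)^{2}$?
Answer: $\frac{77841}{16} \approx 4865.1$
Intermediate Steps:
$M{\left(D \right)} = -8 + \frac{\left(-4 + D\right)^{2}}{4}$
$g = \frac{279}{4}$ ($g = \left(-8 + \frac{\left(-4 + 3\right)^{2}}{4}\right) \left(-1\right) 9 = \left(-8 + \frac{\left(-1\right)^{2}}{4}\right) \left(-1\right) 9 = \left(-8 + \frac{1}{4} \cdot 1\right) \left(-1\right) 9 = \left(-8 + \frac{1}{4}\right) \left(-1\right) 9 = \left(- \frac{31}{4}\right) \left(-1\right) 9 = \frac{31}{4} \cdot 9 = \frac{279}{4} \approx 69.75$)
$g^{2} = \left(\frac{279}{4}\right)^{2} = \frac{77841}{16}$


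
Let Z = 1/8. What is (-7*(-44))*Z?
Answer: 77/2 ≈ 38.500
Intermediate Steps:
Z = ⅛ ≈ 0.12500
(-7*(-44))*Z = -7*(-44)*(⅛) = 308*(⅛) = 77/2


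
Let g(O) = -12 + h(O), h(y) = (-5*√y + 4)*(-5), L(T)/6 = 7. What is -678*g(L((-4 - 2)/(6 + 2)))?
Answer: 21696 - 16950*√42 ≈ -88153.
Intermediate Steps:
L(T) = 42 (L(T) = 6*7 = 42)
h(y) = -20 + 25*√y (h(y) = (4 - 5*√y)*(-5) = -20 + 25*√y)
g(O) = -32 + 25*√O (g(O) = -12 + (-20 + 25*√O) = -32 + 25*√O)
-678*g(L((-4 - 2)/(6 + 2))) = -678*(-32 + 25*√42) = 21696 - 16950*√42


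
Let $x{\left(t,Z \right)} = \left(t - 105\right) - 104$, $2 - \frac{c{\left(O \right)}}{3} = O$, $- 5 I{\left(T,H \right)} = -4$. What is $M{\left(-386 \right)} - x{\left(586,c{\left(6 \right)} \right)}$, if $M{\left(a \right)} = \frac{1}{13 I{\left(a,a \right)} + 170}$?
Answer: $- \frac{340049}{902} \approx -376.99$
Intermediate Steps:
$I{\left(T,H \right)} = \frac{4}{5}$ ($I{\left(T,H \right)} = \left(- \frac{1}{5}\right) \left(-4\right) = \frac{4}{5}$)
$c{\left(O \right)} = 6 - 3 O$
$M{\left(a \right)} = \frac{5}{902}$ ($M{\left(a \right)} = \frac{1}{13 \cdot \frac{4}{5} + 170} = \frac{1}{\frac{52}{5} + 170} = \frac{1}{\frac{902}{5}} = \frac{5}{902}$)
$x{\left(t,Z \right)} = -209 + t$ ($x{\left(t,Z \right)} = \left(-105 + t\right) - 104 = -209 + t$)
$M{\left(-386 \right)} - x{\left(586,c{\left(6 \right)} \right)} = \frac{5}{902} - \left(-209 + 586\right) = \frac{5}{902} - 377 = - \frac{340049}{902}$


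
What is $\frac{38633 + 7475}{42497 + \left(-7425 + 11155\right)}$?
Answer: $\frac{46108}{46227} \approx 0.99743$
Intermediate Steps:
$\frac{38633 + 7475}{42497 + \left(-7425 + 11155\right)} = \frac{46108}{42497 + 3730} = \frac{46108}{46227}$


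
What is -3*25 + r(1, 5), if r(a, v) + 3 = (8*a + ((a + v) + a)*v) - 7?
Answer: -42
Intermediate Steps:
r(a, v) = -10 + 8*a + v*(v + 2*a) (r(a, v) = -3 + ((8*a + ((a + v) + a)*v) - 7) = -3 + ((8*a + (v + 2*a)*v) - 7) = -3 + ((8*a + v*(v + 2*a)) - 7) = -3 + (-7 + 8*a + v*(v + 2*a)) = -10 + 8*a + v*(v + 2*a))
-3*25 + r(1, 5) = -3*25 + (-10 + 5**2 + 8*1 + 2*1*5) = -75 + (-10 + 25 + 8 + 10) = -75 + 33 = -42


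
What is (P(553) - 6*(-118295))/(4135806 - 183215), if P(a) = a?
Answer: 710323/3952591 ≈ 0.17971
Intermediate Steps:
(P(553) - 6*(-118295))/(4135806 - 183215) = (553 - 6*(-118295))/(4135806 - 183215) = (553 + 709770)/3952591 = 710323*(1/3952591) = 710323/3952591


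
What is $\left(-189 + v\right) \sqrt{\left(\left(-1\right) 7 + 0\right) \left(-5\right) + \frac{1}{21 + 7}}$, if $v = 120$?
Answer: $- \frac{207 \sqrt{763}}{14} \approx -408.42$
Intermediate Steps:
$\left(-189 + v\right) \sqrt{\left(\left(-1\right) 7 + 0\right) \left(-5\right) + \frac{1}{21 + 7}} = \left(-189 + 120\right) \sqrt{\left(\left(-1\right) 7 + 0\right) \left(-5\right) + \frac{1}{21 + 7}} = - 69 \sqrt{\left(-7 + 0\right) \left(-5\right) + \frac{1}{28}} = - 69 \sqrt{\left(-7\right) \left(-5\right) + \frac{1}{28}} = - 69 \sqrt{35 + \frac{1}{28}} = - 69 \sqrt{\frac{981}{28}} = - 69 \frac{3 \sqrt{763}}{14} = - \frac{207 \sqrt{763}}{14}$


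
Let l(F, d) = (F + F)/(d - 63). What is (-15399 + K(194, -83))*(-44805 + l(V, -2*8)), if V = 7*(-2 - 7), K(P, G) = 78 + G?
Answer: 54521980476/79 ≈ 6.9015e+8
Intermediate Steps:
V = -63 (V = 7*(-9) = -63)
l(F, d) = 2*F/(-63 + d) (l(F, d) = (2*F)/(-63 + d) = 2*F/(-63 + d))
(-15399 + K(194, -83))*(-44805 + l(V, -2*8)) = (-15399 + (78 - 83))*(-44805 + 2*(-63)/(-63 - 2*8)) = (-15399 - 5)*(-44805 + 2*(-63)/(-63 - 16)) = -15404*(-44805 + 2*(-63)/(-79)) = -15404*(-44805 + 2*(-63)*(-1/79)) = -15404*(-44805 + 126/79) = -15404*(-3539469/79) = 54521980476/79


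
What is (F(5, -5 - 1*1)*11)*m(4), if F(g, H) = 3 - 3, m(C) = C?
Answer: 0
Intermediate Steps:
F(g, H) = 0
(F(5, -5 - 1*1)*11)*m(4) = (0*11)*4 = 0*4 = 0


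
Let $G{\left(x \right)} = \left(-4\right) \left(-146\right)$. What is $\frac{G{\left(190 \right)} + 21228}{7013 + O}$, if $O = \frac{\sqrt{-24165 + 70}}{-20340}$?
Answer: $\frac{12657012842214720}{4069486111432099} + \frac{88731216 i \sqrt{24095}}{4069486111432099} \approx 3.1102 + 3.3845 \cdot 10^{-6} i$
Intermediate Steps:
$G{\left(x \right)} = 584$
$O = - \frac{i \sqrt{24095}}{20340}$ ($O = \sqrt{-24095} \left(- \frac{1}{20340}\right) = i \sqrt{24095} \left(- \frac{1}{20340}\right) = - \frac{i \sqrt{24095}}{20340} \approx - 0.0076315 i$)
$\frac{G{\left(190 \right)} + 21228}{7013 + O} = \frac{584 + 21228}{7013 - \frac{i \sqrt{24095}}{20340}} = \frac{21812}{7013 - \frac{i \sqrt{24095}}{20340}}$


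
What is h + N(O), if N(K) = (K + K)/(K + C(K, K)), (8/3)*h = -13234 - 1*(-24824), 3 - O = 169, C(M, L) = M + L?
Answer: 52163/12 ≈ 4346.9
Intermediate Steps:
C(M, L) = L + M
O = -166 (O = 3 - 1*169 = 3 - 169 = -166)
h = 17385/4 (h = 3*(-13234 - 1*(-24824))/8 = 3*(-13234 + 24824)/8 = (3/8)*11590 = 17385/4 ≈ 4346.3)
N(K) = ⅔ (N(K) = (K + K)/(K + (K + K)) = (2*K)/(K + 2*K) = (2*K)/((3*K)) = (2*K)*(1/(3*K)) = ⅔)
h + N(O) = 17385/4 + ⅔ = 52163/12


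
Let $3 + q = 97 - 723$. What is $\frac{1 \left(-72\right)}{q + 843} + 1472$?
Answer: $\frac{157468}{107} \approx 1471.7$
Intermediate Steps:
$q = -629$ ($q = -3 + \left(97 - 723\right) = -3 - 626 = -629$)
$\frac{1 \left(-72\right)}{q + 843} + 1472 = \frac{1 \left(-72\right)}{-629 + 843} + 1472 = \frac{1}{214} \left(-72\right) + 1472 = - \frac{36}{107} + 1472 = \frac{157468}{107}$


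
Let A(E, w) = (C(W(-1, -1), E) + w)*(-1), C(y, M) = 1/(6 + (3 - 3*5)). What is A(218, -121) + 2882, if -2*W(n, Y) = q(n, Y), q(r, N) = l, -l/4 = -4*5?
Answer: 18019/6 ≈ 3003.2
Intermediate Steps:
l = 80 (l = -(-16)*5 = -4*(-20) = 80)
q(r, N) = 80
W(n, Y) = -40 (W(n, Y) = -½*80 = -40)
C(y, M) = -⅙ (C(y, M) = 1/(6 + (3 - 15)) = 1/(6 - 12) = 1/(-6) = -⅙)
A(E, w) = ⅙ - w (A(E, w) = (-⅙ + w)*(-1) = ⅙ - w)
A(218, -121) + 2882 = (⅙ - 1*(-121)) + 2882 = (⅙ + 121) + 2882 = 727/6 + 2882 = 18019/6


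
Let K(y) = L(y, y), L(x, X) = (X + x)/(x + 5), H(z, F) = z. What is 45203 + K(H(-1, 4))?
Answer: 90405/2 ≈ 45203.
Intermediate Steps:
L(x, X) = (X + x)/(5 + x)
K(y) = 2*y/(5 + y) (K(y) = (y + y)/(5 + y) = (2*y)/(5 + y) = 2*y/(5 + y))
45203 + K(H(-1, 4)) = 45203 + 2*(-1)/(5 - 1) = 45203 + 2*(-1)/4 = 45203 + 2*(-1)*(¼) = 45203 - ½ = 90405/2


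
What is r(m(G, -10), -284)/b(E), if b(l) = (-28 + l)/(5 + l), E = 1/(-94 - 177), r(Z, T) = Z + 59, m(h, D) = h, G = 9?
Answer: -92072/7589 ≈ -12.132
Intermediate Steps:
r(Z, T) = 59 + Z
E = -1/271 (E = 1/(-271) = -1/271 ≈ -0.0036900)
b(l) = (-28 + l)/(5 + l)
r(m(G, -10), -284)/b(E) = (59 + 9)/(((-28 - 1/271)/(5 - 1/271))) = 68/((-7589/271/(1354/271))) = 68/(((271/1354)*(-7589/271))) = 68/(-7589/1354) = 68*(-1354/7589) = -92072/7589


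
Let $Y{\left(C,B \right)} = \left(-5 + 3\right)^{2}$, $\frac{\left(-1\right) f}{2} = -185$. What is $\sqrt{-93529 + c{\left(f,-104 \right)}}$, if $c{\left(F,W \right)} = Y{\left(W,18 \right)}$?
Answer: $5 i \sqrt{3741} \approx 305.82 i$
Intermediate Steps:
$f = 370$ ($f = \left(-2\right) \left(-185\right) = 370$)
$Y{\left(C,B \right)} = 4$ ($Y{\left(C,B \right)} = \left(-2\right)^{2} = 4$)
$c{\left(F,W \right)} = 4$
$\sqrt{-93529 + c{\left(f,-104 \right)}} = \sqrt{-93529 + 4} = \sqrt{-93525} = 5 i \sqrt{3741}$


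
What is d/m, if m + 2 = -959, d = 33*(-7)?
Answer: 231/961 ≈ 0.24037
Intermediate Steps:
d = -231
m = -961 (m = -2 - 959 = -961)
d/m = -231/(-961) = -231*(-1/961) = 231/961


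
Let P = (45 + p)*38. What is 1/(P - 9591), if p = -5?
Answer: -1/8071 ≈ -0.00012390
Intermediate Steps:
P = 1520 (P = (45 - 5)*38 = 40*38 = 1520)
1/(P - 9591) = 1/(1520 - 9591) = 1/(-8071) = -1/8071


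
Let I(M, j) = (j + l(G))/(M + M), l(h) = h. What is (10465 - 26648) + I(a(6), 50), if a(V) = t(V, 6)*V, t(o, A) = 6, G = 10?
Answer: -97093/6 ≈ -16182.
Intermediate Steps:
a(V) = 6*V
I(M, j) = (10 + j)/(2*M) (I(M, j) = (j + 10)/(M + M) = (10 + j)/((2*M)) = (10 + j)*(1/(2*M)) = (10 + j)/(2*M))
(10465 - 26648) + I(a(6), 50) = (10465 - 26648) + (10 + 50)/(2*((6*6))) = -16183 + (½)*60/36 = -16183 + (½)*(1/36)*60 = -16183 + ⅚ = -97093/6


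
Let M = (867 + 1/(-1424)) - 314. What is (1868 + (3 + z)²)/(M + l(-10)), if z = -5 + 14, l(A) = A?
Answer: 2865088/773231 ≈ 3.7053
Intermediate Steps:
z = 9
M = 787471/1424 (M = (867 - 1/1424) - 314 = 1234607/1424 - 314 = 787471/1424 ≈ 553.00)
(1868 + (3 + z)²)/(M + l(-10)) = (1868 + (3 + 9)²)/(787471/1424 - 10) = (1868 + 12²)/(773231/1424) = (1868 + 144)*(1424/773231) = 2012*(1424/773231) = 2865088/773231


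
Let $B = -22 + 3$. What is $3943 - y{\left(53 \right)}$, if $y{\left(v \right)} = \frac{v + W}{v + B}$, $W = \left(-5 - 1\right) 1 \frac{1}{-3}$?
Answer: $\frac{134007}{34} \approx 3941.4$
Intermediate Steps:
$W = 2$ ($W = - 6 \cdot 1 \left(- \frac{1}{3}\right) = \left(-6\right) \left(- \frac{1}{3}\right) = 2$)
$B = -19$
$y{\left(v \right)} = \frac{2 + v}{-19 + v}$ ($y{\left(v \right)} = \frac{v + 2}{v - 19} = \frac{2 + v}{-19 + v}$)
$3943 - y{\left(53 \right)} = 3943 - \frac{2 + 53}{-19 + 53} = 3943 - \frac{1}{34} \cdot 55 = 3943 - \frac{55}{34} = \frac{134007}{34}$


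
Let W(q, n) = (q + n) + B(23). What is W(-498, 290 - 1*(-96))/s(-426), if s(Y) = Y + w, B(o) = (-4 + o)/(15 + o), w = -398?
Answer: 223/1648 ≈ 0.13532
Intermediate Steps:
B(o) = (-4 + o)/(15 + o)
W(q, n) = 1/2 + n + q (W(q, n) = (q + n) + (-4 + 23)/(15 + 23) = (n + q) + 19/38 = (n + q) + (1/38)*19 = (n + q) + 1/2 = 1/2 + n + q)
s(Y) = -398 + Y (s(Y) = Y - 398 = -398 + Y)
W(-498, 290 - 1*(-96))/s(-426) = (1/2 + (290 - 1*(-96)) - 498)/(-398 - 426) = (1/2 + (290 + 96) - 498)/(-824) = (1/2 + 386 - 498)*(-1/824) = -223/2*(-1/824) = 223/1648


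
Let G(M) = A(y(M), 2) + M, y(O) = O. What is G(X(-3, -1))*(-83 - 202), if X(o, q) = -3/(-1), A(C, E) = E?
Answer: -1425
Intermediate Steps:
X(o, q) = 3 (X(o, q) = -3*(-1) = 3)
G(M) = 2 + M
G(X(-3, -1))*(-83 - 202) = (2 + 3)*(-83 - 202) = 5*(-285) = -1425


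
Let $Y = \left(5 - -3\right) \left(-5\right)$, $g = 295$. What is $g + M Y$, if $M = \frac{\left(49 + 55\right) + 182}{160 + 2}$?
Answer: $\frac{18175}{81} \approx 224.38$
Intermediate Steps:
$M = \frac{143}{81}$ ($M = \frac{104 + 182}{162} = 286 \cdot \frac{1}{162} = \frac{143}{81} \approx 1.7654$)
$Y = -40$ ($Y = \left(5 + 3\right) \left(-5\right) = 8 \left(-5\right) = -40$)
$g + M Y = 295 + \frac{143}{81} \left(-40\right) = 295 - \frac{5720}{81} = \frac{18175}{81}$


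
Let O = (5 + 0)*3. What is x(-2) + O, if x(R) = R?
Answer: 13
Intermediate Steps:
O = 15 (O = 5*3 = 15)
x(-2) + O = -2 + 15 = 13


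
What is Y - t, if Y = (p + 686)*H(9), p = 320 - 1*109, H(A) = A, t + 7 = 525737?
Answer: -517657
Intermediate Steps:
t = 525730 (t = -7 + 525737 = 525730)
p = 211 (p = 320 - 109 = 211)
Y = 8073 (Y = (211 + 686)*9 = 897*9 = 8073)
Y - t = 8073 - 1*525730 = 8073 - 525730 = -517657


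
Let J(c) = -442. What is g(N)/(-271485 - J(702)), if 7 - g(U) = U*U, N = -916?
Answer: 839049/271043 ≈ 3.0956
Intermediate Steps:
g(U) = 7 - U² (g(U) = 7 - U*U = 7 - U²)
g(N)/(-271485 - J(702)) = (7 - 1*(-916)²)/(-271485 - 1*(-442)) = (7 - 1*839056)/(-271485 + 442) = (7 - 839056)/(-271043) = -839049*(-1/271043) = 839049/271043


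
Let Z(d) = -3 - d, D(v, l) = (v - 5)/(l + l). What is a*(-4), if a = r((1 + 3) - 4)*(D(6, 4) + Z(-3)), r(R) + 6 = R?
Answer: 3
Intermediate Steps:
D(v, l) = (-5 + v)/(2*l) (D(v, l) = (-5 + v)/((2*l)) = (-5 + v)*(1/(2*l)) = (-5 + v)/(2*l))
r(R) = -6 + R
a = -¾ (a = (-6 + ((1 + 3) - 4))*((½)*(-5 + 6)/4 + (-3 - 1*(-3))) = (-6 + (4 - 4))*((½)*(¼)*1 + (-3 + 3)) = (-6 + 0)*(⅛ + 0) = -6*⅛ = -¾ ≈ -0.75000)
a*(-4) = -¾*(-4) = 3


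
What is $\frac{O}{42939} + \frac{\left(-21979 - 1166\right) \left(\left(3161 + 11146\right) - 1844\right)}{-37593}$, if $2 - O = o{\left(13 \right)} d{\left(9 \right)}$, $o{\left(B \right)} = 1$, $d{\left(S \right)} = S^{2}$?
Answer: $\frac{1376223890102}{179356203} \approx 7673.1$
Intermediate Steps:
$O = -79$ ($O = 2 - 1 \cdot 9^{2} = 2 - 1 \cdot 81 = 2 - 81 = -79$)
$\frac{O}{42939} + \frac{\left(-21979 - 1166\right) \left(\left(3161 + 11146\right) - 1844\right)}{-37593} = - \frac{79}{42939} + \frac{\left(-21979 - 1166\right) \left(\left(3161 + 11146\right) - 1844\right)}{-37593} = \left(-79\right) \frac{1}{42939} + - 23145 \left(14307 - 1844\right) \left(- \frac{1}{37593}\right) = - \frac{79}{42939} + \left(-23145\right) 12463 \left(- \frac{1}{37593}\right) = - \frac{79}{42939} - - \frac{96152045}{12531} = - \frac{79}{42939} + \frac{96152045}{12531} = \frac{1376223890102}{179356203}$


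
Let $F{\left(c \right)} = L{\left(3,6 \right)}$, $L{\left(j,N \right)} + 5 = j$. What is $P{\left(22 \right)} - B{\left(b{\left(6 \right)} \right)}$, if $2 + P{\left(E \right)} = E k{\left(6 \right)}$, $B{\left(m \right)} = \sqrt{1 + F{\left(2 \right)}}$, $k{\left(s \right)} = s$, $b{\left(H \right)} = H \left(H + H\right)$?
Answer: $130 - i \approx 130.0 - 1.0 i$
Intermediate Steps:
$b{\left(H \right)} = 2 H^{2}$ ($b{\left(H \right)} = H 2 H = 2 H^{2}$)
$L{\left(j,N \right)} = -5 + j$
$F{\left(c \right)} = -2$ ($F{\left(c \right)} = -5 + 3 = -2$)
$B{\left(m \right)} = i$ ($B{\left(m \right)} = \sqrt{1 - 2} = \sqrt{-1} = i$)
$P{\left(E \right)} = -2 + 6 E$ ($P{\left(E \right)} = -2 + E 6 = -2 + 6 E$)
$P{\left(22 \right)} - B{\left(b{\left(6 \right)} \right)} = \left(-2 + 6 \cdot 22\right) - i = \left(-2 + 132\right) - i = 130 - i$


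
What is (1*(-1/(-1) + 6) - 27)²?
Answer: 400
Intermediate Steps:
(1*(-1/(-1) + 6) - 27)² = (1*(-1*(-1) + 6) - 27)² = (1*(1 + 6) - 27)² = (1*7 - 27)² = (7 - 27)² = (-20)² = 400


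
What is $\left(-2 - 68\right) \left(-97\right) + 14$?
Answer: $6804$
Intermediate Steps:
$\left(-2 - 68\right) \left(-97\right) + 14 = \left(-70\right) \left(-97\right) + 14 = 6790 + 14 = 6804$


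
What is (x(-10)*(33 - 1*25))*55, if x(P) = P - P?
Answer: 0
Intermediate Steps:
x(P) = 0
(x(-10)*(33 - 1*25))*55 = (0*(33 - 1*25))*55 = (0*(33 - 25))*55 = (0*8)*55 = 0*55 = 0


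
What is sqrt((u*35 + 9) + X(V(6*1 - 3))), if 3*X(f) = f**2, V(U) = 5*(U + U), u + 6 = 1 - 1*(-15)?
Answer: sqrt(659) ≈ 25.671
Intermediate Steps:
u = 10 (u = -6 + (1 - 1*(-15)) = -6 + (1 + 15) = -6 + 16 = 10)
V(U) = 10*U (V(U) = 5*(2*U) = 10*U)
X(f) = f**2/3
sqrt((u*35 + 9) + X(V(6*1 - 3))) = sqrt((10*35 + 9) + (10*(6*1 - 3))**2/3) = sqrt((350 + 9) + (10*(6 - 3))**2/3) = sqrt(359 + (10*3)**2/3) = sqrt(359 + (1/3)*30**2) = sqrt(359 + (1/3)*900) = sqrt(359 + 300) = sqrt(659)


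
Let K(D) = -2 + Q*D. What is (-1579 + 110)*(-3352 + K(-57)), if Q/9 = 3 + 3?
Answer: 9448608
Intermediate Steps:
Q = 54 (Q = 9*(3 + 3) = 9*6 = 54)
K(D) = -2 + 54*D
(-1579 + 110)*(-3352 + K(-57)) = (-1579 + 110)*(-3352 + (-2 + 54*(-57))) = -1469*(-3352 + (-2 - 3078)) = -1469*(-3352 - 3080) = -1469*(-6432) = 9448608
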